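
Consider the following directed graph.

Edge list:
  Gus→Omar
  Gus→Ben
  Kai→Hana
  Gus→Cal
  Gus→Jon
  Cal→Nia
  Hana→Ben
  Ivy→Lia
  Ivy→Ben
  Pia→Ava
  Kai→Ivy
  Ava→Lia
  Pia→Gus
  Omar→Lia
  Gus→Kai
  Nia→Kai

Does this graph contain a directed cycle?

No

DFS with white/gray/black marking, starting from Cal:
Cal gray
  Nia gray
    Kai gray
      Ivy gray
        Ben gray
        Ben black
        Lia gray
        Lia black
      Ivy black
      Hana gray
        Hana→Ben: Ben black — skip
      Hana black
    Kai black
  Nia black
Cal black
Gus gray
  Gus→Ben: Ben black — skip
  Jon gray
  Jon black
  Gus→Kai: Kai black — skip
  Omar gray
    Omar→Lia: Lia black — skip
  Omar black
  Gus→Cal: Cal black — skip
Gus black
Ava gray
  Ava→Lia: Lia black — skip
Ava black
Pia gray
  Pia→Gus: Gus black — skip
  Pia→Ava: Ava black — skip
Pia black
Every edge goes to a white or black vertex — no back edge, so the graph is acyclic.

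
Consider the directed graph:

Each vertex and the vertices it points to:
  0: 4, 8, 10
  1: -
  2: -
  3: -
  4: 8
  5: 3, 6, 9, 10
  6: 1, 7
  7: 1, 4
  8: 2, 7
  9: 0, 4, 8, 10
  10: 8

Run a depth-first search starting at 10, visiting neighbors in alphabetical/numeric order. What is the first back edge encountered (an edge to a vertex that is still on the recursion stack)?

4→8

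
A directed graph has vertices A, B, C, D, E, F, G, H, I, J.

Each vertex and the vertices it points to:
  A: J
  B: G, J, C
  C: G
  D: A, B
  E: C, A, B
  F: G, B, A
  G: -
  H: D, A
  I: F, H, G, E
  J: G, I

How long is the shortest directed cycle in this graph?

4

For each vertex v, BFS finds the shortest path from v back to v.
The shortest such closed walk is I → E → A → J → I, length 4.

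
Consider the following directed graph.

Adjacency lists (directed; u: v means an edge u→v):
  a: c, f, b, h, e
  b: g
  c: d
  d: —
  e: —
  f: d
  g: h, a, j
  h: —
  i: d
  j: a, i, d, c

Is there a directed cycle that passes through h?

No

h lies on a cycle iff there is a path from h back to itself.
Exploring from h, it never reaches itself; equivalently, its strongly connected component is a singleton.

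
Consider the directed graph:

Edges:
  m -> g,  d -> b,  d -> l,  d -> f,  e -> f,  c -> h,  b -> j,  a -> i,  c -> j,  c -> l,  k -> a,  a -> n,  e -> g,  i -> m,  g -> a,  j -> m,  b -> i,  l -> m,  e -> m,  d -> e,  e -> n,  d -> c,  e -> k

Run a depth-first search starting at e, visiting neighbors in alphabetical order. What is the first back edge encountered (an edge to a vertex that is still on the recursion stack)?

DFS from e (visiting neighbors in alphabetical order); mark gray on enter, black on exit:
e gray
  f gray
  f black
  g gray
    a gray
      i gray
        m gray
          m→g: g is gray → back edge
First back edge: m → g.

m→g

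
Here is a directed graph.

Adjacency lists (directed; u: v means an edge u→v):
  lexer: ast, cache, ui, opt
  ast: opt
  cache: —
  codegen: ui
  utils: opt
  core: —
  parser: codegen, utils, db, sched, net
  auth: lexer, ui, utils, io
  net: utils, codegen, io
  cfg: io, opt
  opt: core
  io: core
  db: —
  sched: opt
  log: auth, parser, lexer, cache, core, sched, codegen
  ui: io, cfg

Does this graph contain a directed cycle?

DFS with white/gray/black marking, starting from utils:
utils gray
  opt gray
    core gray
    core black
  opt black
utils black
lexer gray
  ast gray
    ast→opt: opt black — skip
  ast black
  cache gray
  cache black
  ui gray
    io gray
      io→core: core black — skip
    io black
    cfg gray
      cfg→io: io black — skip
      cfg→opt: opt black — skip
    cfg black
  ui black
  lexer→opt: opt black — skip
lexer black
codegen gray
  codegen→ui: ui black — skip
codegen black
parser gray
  parser→codegen: codegen black — skip
  parser→utils: utils black — skip
  db gray
  db black
  sched gray
    sched→opt: opt black — skip
  sched black
  net gray
    net→utils: utils black — skip
    net→codegen: codegen black — skip
    net→io: io black — skip
  net black
parser black
auth gray
  auth→lexer: lexer black — skip
  auth→ui: ui black — skip
  auth→utils: utils black — skip
  auth→io: io black — skip
auth black
log gray
  log→auth: auth black — skip
  log→parser: parser black — skip
  log→lexer: lexer black — skip
  log→cache: cache black — skip
  log→core: core black — skip
  log→sched: sched black — skip
  log→codegen: codegen black — skip
log black
Every edge goes to a white or black vertex — no back edge, so the graph is acyclic.

No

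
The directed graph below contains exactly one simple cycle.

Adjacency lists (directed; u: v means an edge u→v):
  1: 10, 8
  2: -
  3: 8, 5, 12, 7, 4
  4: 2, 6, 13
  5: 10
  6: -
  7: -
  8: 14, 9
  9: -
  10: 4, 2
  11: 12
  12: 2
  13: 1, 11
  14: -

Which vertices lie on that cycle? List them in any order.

DFS with gray/black marking from 4:
4 gray
  2 gray
  2 black
  6 gray
  6 black
  13 gray
    1 gray
      10 gray
        10→4: 4 is gray → back edge
Back edge closes the cycle 4 → 13 → 1 → 10 → 4; its vertices are {1, 4, 10, 13}.

1, 4, 10, 13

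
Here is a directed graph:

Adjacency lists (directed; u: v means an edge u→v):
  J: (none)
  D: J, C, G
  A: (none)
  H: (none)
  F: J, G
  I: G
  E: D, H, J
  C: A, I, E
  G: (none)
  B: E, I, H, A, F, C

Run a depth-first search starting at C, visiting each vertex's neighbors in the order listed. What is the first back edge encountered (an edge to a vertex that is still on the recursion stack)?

D->C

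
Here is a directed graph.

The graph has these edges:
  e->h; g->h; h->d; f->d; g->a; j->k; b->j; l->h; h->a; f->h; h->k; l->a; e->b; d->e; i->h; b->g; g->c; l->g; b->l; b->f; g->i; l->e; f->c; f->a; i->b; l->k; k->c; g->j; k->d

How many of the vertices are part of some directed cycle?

A vertex is on a directed cycle iff it belongs to a strongly connected component of size ≥ 2 (or has a self-loop).
The vertices on cycles are {b, d, e, f, g, h, i, j, k, l} — 10 in total.

10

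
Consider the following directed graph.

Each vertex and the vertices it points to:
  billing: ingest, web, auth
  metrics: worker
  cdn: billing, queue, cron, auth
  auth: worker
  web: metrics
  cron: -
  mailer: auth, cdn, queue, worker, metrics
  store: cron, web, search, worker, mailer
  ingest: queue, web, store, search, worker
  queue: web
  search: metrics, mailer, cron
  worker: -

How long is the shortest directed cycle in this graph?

For each vertex v, BFS finds the shortest path from v back to v.
The shortest such closed walk is store → mailer → cdn → billing → ingest → store, length 5.

5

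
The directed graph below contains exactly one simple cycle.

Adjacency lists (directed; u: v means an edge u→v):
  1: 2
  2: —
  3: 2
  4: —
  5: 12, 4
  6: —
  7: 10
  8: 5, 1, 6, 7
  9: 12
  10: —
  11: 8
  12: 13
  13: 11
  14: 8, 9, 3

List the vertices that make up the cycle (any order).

5, 8, 11, 12, 13

DFS with gray/black marking from 8:
8 gray
  5 gray
    12 gray
      13 gray
        11 gray
          11→8: 8 is gray → back edge
Back edge closes the cycle 8 → 5 → 12 → 13 → 11 → 8; its vertices are {5, 8, 11, 12, 13}.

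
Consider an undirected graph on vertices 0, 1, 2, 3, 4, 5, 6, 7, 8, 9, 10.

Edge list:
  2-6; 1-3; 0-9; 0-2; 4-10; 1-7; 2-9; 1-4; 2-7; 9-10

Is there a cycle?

Yes

DFS, tracking each vertex's parent; an edge to a visited non-parent vertex closes a cycle.
Start from 3:
visit 3 (parent –)
  visit 1 (parent 3)
    1–3: parent, skip
    visit 4 (parent 1)
      4–1: parent, skip
      visit 10 (parent 4)
        visit 9 (parent 10)
          visit 0 (parent 9)
            visit 2 (parent 0)
              visit 7 (parent 2)
                7–1: 1 visited and ≠ parent → cycle
Cycle: 1 – 4 – 10 – 9 – 0 – 2 – 7 – 1.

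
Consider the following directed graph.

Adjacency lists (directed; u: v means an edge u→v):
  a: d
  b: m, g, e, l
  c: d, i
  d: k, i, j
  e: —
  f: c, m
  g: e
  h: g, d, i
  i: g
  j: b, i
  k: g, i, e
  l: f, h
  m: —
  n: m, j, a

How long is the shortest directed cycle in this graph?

For each vertex v, BFS finds the shortest path from v back to v.
The shortest such closed walk is j → b → l → h → d → j, length 5.

5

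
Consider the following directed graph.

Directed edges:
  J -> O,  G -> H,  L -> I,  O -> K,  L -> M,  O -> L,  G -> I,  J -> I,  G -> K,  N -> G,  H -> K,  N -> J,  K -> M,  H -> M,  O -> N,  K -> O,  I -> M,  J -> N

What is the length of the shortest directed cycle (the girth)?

For each vertex v, BFS finds the shortest path from v back to v.
The shortest such closed walk is J → N → J, length 2.

2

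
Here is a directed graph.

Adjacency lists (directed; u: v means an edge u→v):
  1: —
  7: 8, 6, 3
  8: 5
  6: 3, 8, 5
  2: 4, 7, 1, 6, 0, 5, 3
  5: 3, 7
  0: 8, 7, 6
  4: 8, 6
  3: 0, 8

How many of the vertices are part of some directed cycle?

6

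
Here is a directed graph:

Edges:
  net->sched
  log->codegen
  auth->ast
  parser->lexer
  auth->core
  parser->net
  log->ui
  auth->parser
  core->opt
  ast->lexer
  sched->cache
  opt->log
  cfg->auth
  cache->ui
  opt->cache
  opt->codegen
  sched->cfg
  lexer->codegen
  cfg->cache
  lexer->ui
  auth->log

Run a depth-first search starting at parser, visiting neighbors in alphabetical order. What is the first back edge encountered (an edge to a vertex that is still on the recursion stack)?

DFS from parser (visiting neighbors in alphabetical order); mark gray on enter, black on exit:
parser gray
  lexer gray
    codegen gray
    codegen black
    ui gray
    ui black
  lexer black
  net gray
    sched gray
      cache gray
        cache→ui: ui black — skip
      cache black
      cfg gray
        auth gray
          ast gray
            ast→lexer: lexer black — skip
          ast black
          core gray
            opt gray
              opt→cache: cache black — skip
              opt→codegen: codegen black — skip
              log gray
                log→codegen: codegen black — skip
                log→ui: ui black — skip
              log black
            opt black
          core black
          auth→log: log black — skip
          auth→parser: parser is gray → back edge
First back edge: auth → parser.

auth->parser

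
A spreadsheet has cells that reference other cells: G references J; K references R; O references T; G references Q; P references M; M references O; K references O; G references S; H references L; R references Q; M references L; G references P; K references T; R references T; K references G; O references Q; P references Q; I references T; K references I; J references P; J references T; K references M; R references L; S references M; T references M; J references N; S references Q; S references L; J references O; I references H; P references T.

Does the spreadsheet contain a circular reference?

DFS with white/gray/black marking, starting from S:
S gray
  L gray
  L black
  Q gray
  Q black
  M gray
    O gray
      T gray
        T→M: M is gray → back edge
Back edge found, so a cycle exists: M → O → T → M.

Yes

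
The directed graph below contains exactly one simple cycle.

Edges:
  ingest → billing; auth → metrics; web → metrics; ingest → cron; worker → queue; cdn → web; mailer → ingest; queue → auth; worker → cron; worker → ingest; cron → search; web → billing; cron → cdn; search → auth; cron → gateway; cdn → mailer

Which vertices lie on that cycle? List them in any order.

cdn, cron, ingest, mailer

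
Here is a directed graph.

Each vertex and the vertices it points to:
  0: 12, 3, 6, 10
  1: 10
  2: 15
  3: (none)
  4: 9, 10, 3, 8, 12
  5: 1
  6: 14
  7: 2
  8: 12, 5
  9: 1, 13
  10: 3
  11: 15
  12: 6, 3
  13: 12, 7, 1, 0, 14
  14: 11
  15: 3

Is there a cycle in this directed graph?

DFS with white/gray/black marking, starting from 0:
0 gray
  12 gray
    6 gray
      14 gray
        11 gray
          15 gray
            3 gray
            3 black
          15 black
        11 black
      14 black
    6 black
    12→3: 3 black — skip
  12 black
  0→3: 3 black — skip
  0→6: 6 black — skip
  10 gray
    10→3: 3 black — skip
  10 black
0 black
1 gray
  1→10: 10 black — skip
1 black
2 gray
  2→15: 15 black — skip
2 black
4 gray
  9 gray
    9→1: 1 black — skip
    13 gray
      13→12: 12 black — skip
      7 gray
        7→2: 2 black — skip
      7 black
      13→1: 1 black — skip
      13→0: 0 black — skip
      13→14: 14 black — skip
    13 black
  9 black
  4→10: 10 black — skip
  4→3: 3 black — skip
  8 gray
    8→12: 12 black — skip
    5 gray
      5→1: 1 black — skip
    5 black
  8 black
  4→12: 12 black — skip
4 black
Every edge goes to a white or black vertex — no back edge, so the graph is acyclic.

No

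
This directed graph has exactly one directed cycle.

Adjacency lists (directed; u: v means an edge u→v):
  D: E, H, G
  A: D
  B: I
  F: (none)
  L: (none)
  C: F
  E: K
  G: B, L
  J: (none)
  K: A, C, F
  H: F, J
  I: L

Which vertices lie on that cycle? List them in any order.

A, D, E, K

DFS with gray/black marking from D:
D gray
  E gray
    K gray
      A gray
        A→D: D is gray → back edge
Back edge closes the cycle D → E → K → A → D; its vertices are {A, D, E, K}.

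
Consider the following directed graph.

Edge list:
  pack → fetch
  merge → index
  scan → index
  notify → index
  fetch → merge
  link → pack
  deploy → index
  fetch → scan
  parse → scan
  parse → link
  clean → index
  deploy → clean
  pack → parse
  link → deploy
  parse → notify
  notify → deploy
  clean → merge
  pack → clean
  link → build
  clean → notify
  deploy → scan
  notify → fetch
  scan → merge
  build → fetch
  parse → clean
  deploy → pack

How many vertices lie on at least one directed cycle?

6

A vertex is on a directed cycle iff it belongs to a strongly connected component of size ≥ 2 (or has a self-loop).
The vertices on cycles are {link, pack, clean, parse, deploy, notify} — 6 in total.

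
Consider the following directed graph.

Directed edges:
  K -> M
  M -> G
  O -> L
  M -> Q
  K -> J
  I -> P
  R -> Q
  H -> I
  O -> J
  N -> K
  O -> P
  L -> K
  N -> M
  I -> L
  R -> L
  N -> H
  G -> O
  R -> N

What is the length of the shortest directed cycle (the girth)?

For each vertex v, BFS finds the shortest path from v back to v.
The shortest such closed walk is M → G → O → L → K → M, length 5.

5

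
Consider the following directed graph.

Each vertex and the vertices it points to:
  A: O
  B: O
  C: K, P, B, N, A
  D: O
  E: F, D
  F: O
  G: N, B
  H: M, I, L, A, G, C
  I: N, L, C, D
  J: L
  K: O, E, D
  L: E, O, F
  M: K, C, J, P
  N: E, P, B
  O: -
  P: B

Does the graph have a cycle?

DFS with white/gray/black marking, starting from F:
F gray
  O gray
  O black
F black
A gray
  A→O: O black — skip
A black
B gray
  B→O: O black — skip
B black
C gray
  K gray
    K→O: O black — skip
    E gray
      E→F: F black — skip
      D gray
        D→O: O black — skip
      D black
    E black
    K→D: D black — skip
  K black
  P gray
    P→B: B black — skip
  P black
  C→B: B black — skip
  N gray
    N→E: E black — skip
    N→P: P black — skip
    N→B: B black — skip
  N black
  C→A: A black — skip
C black
G gray
  G→N: N black — skip
  G→B: B black — skip
G black
H gray
  M gray
    M→K: K black — skip
    M→C: C black — skip
    J gray
      L gray
        L→E: E black — skip
        L→O: O black — skip
        L→F: F black — skip
      L black
    J black
    M→P: P black — skip
  M black
  I gray
    I→N: N black — skip
    I→L: L black — skip
    I→C: C black — skip
    I→D: D black — skip
  I black
  H→L: L black — skip
  H→A: A black — skip
  H→G: G black — skip
  H→C: C black — skip
H black
Every edge goes to a white or black vertex — no back edge, so the graph is acyclic.

No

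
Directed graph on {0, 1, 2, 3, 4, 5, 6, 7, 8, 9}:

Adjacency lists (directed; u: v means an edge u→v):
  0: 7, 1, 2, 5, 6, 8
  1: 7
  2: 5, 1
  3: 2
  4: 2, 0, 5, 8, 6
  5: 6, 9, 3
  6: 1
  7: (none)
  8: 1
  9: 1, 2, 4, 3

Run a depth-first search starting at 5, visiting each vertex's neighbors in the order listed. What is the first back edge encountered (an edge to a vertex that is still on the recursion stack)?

DFS from 5 (visiting each vertex's neighbors in the order listed); mark gray on enter, black on exit:
5 gray
  6 gray
    1 gray
      7 gray
      7 black
    1 black
  6 black
  9 gray
    9→1: 1 black — skip
    2 gray
      2→5: 5 is gray → back edge
First back edge: 2 → 5.

2→5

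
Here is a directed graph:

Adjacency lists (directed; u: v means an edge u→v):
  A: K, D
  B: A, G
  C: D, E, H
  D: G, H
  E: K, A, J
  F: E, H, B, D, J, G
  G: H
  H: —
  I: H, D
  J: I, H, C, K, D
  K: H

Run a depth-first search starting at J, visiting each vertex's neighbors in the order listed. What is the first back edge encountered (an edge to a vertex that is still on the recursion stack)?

E->J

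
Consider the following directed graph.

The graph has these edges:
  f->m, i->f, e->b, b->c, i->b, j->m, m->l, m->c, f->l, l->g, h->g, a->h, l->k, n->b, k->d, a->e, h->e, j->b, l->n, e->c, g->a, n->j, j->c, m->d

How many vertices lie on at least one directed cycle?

7

A vertex is on a directed cycle iff it belongs to a strongly connected component of size ≥ 2 (or has a self-loop).
The vertices on cycles are {a, g, h, j, l, m, n} — 7 in total.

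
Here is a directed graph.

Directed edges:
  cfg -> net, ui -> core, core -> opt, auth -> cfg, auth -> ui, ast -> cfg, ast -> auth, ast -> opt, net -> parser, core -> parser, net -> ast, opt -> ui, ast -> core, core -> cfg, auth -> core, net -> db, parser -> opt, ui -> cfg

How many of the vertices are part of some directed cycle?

A vertex is on a directed cycle iff it belongs to a strongly connected component of size ≥ 2 (or has a self-loop).
The vertices on cycles are {ui, ast, cfg, net, opt, auth, core, parser} — 8 in total.

8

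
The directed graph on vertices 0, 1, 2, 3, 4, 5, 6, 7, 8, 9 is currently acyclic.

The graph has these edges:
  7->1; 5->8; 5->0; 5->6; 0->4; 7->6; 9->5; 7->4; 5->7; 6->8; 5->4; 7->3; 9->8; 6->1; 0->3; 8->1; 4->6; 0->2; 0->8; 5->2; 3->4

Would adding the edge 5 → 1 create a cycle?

No

Adding 5→1 creates a cycle iff 1 can already reach 5.
Explore from 1: no path reaches 5. The graph stays acyclic.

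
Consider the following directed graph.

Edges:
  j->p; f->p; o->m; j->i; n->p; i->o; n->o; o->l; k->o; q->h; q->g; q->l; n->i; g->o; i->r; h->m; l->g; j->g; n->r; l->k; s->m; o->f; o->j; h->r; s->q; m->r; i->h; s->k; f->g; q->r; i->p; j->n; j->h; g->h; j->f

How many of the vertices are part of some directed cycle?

A vertex is on a directed cycle iff it belongs to a strongly connected component of size ≥ 2 (or has a self-loop).
The vertices on cycles are {f, g, i, j, k, l, n, o} — 8 in total.

8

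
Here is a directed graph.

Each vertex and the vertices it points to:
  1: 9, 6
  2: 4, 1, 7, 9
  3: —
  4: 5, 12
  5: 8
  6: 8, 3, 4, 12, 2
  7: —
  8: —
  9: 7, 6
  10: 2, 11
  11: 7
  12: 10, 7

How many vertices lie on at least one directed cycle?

7

A vertex is on a directed cycle iff it belongs to a strongly connected component of size ≥ 2 (or has a self-loop).
The vertices on cycles are {1, 2, 4, 6, 9, 10, 12} — 7 in total.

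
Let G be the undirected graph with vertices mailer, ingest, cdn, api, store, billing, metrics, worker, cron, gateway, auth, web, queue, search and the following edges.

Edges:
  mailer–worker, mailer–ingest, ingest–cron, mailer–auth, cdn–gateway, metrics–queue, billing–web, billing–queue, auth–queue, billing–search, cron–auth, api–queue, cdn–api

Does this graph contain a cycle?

Yes

DFS, tracking each vertex's parent; an edge to a visited non-parent vertex closes a cycle.
Start from ingest:
visit ingest (parent –)
  visit cron (parent ingest)
    cron–ingest: parent, skip
    visit auth (parent cron)
      visit queue (parent auth)
        visit billing (parent queue)
          visit web (parent billing)
            web–billing: parent, skip
          billing–queue: parent, skip
          visit search (parent billing)
            search–billing: parent, skip
        visit metrics (parent queue)
          metrics–queue: parent, skip
        queue–auth: parent, skip
        visit api (parent queue)
          visit cdn (parent api)
            visit gateway (parent cdn)
              gateway–cdn: parent, skip
            cdn–api: parent, skip
          api–queue: parent, skip
      auth–cron: parent, skip
      visit mailer (parent auth)
        mailer–ingest: ingest visited and ≠ parent → cycle
Cycle: ingest – cron – auth – mailer – ingest.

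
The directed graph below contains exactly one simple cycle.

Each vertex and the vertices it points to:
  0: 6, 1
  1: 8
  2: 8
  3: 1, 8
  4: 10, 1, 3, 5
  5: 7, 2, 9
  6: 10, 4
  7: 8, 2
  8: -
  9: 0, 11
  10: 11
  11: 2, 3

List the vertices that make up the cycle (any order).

DFS with gray/black marking from 0:
0 gray
  6 gray
    10 gray
      11 gray
        2 gray
          8 gray
          8 black
        2 black
        3 gray
          1 gray
            1→8: 8 black — skip
          1 black
          3→8: 8 black — skip
        3 black
      11 black
    10 black
    4 gray
      4→10: 10 black — skip
      4→1: 1 black — skip
      4→3: 3 black — skip
      5 gray
        7 gray
          7→8: 8 black — skip
          7→2: 2 black — skip
        7 black
        5→2: 2 black — skip
        9 gray
          9→0: 0 is gray → back edge
Back edge closes the cycle 0 → 6 → 4 → 5 → 9 → 0; its vertices are {0, 4, 5, 6, 9}.

0, 4, 5, 6, 9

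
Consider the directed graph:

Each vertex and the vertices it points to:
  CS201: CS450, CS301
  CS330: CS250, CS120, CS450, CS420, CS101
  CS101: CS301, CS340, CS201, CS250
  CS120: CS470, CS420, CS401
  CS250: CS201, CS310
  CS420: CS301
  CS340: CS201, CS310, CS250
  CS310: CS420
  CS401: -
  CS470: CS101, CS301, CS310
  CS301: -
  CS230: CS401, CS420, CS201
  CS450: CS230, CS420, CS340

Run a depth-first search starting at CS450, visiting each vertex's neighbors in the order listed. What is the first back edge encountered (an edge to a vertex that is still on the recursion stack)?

CS201->CS450

DFS from CS450 (visiting each vertex's neighbors in the order listed); mark gray on enter, black on exit:
CS450 gray
  CS230 gray
    CS401 gray
    CS401 black
    CS420 gray
      CS301 gray
      CS301 black
    CS420 black
    CS201 gray
      CS201→CS450: CS450 is gray → back edge
First back edge: CS201 → CS450.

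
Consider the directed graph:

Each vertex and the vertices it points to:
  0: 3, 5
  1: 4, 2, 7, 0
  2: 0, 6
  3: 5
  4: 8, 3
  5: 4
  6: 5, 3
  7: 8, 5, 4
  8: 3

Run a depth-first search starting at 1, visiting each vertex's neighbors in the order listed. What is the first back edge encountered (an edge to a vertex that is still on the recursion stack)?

DFS from 1 (visiting each vertex's neighbors in the order listed); mark gray on enter, black on exit:
1 gray
  4 gray
    8 gray
      3 gray
        5 gray
          5→4: 4 is gray → back edge
First back edge: 5 → 4.

5→4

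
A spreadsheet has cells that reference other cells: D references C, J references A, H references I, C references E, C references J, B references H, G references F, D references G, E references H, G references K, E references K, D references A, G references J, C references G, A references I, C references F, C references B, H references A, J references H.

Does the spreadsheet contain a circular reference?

No

DFS with white/gray/black marking, starting from I:
I gray
I black
A gray
  A→I: I black — skip
A black
B gray
  H gray
    H→A: A black — skip
    H→I: I black — skip
  H black
B black
C gray
  G gray
    K gray
    K black
    F gray
    F black
    J gray
      J→H: H black — skip
      J→A: A black — skip
    J black
  G black
  C→B: B black — skip
  C→J: J black — skip
  C→F: F black — skip
  E gray
    E→H: H black — skip
    E→K: K black — skip
  E black
C black
D gray
  D→G: G black — skip
  D→A: A black — skip
  D→C: C black — skip
D black
Every edge goes to a white or black vertex — no back edge, so the graph is acyclic.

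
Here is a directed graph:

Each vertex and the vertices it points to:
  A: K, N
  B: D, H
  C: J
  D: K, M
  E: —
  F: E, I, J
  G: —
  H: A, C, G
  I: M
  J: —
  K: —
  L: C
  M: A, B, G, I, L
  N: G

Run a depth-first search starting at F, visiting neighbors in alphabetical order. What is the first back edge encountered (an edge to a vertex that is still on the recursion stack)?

D→M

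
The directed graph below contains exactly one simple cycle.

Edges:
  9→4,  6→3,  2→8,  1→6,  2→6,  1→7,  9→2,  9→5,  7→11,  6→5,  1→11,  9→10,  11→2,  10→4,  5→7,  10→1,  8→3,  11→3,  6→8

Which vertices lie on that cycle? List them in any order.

DFS with gray/black marking from 7:
7 gray
  11 gray
    2 gray
      6 gray
        3 gray
        3 black
        5 gray
          5→7: 7 is gray → back edge
Back edge closes the cycle 7 → 11 → 2 → 6 → 5 → 7; its vertices are {2, 5, 6, 7, 11}.

2, 5, 6, 7, 11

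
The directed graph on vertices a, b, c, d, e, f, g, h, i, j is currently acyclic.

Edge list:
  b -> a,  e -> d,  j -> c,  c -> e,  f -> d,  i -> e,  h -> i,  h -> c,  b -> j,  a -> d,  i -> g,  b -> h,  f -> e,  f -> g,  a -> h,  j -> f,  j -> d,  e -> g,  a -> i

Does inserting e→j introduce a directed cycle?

Adding e→j creates a cycle iff j can already reach e.
Path from j: j → f → e.
So j → … → e → j is a cycle.

Yes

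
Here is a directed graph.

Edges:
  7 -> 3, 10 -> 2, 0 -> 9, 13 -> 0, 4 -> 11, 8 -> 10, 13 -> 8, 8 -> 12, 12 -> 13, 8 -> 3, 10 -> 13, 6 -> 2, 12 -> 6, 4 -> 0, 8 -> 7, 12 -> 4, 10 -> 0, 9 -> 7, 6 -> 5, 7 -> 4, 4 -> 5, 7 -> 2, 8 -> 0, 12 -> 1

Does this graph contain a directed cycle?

Yes

DFS with white/gray/black marking, starting from 0:
0 gray
  9 gray
    7 gray
      2 gray
      2 black
      3 gray
      3 black
      4 gray
        5 gray
        5 black
        4→0: 0 is gray → back edge
Back edge found, so a cycle exists: 0 → 9 → 7 → 4 → 0.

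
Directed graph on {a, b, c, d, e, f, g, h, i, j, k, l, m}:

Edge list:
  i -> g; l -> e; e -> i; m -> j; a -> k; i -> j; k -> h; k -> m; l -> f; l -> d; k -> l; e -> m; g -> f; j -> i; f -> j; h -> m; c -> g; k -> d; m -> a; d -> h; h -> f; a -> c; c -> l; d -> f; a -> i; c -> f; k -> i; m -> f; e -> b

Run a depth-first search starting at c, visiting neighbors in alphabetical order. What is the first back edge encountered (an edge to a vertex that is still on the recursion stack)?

g->f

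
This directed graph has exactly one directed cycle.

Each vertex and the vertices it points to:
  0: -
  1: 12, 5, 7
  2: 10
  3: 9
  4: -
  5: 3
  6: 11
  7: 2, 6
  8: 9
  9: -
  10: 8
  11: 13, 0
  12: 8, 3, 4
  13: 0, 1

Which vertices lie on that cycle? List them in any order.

DFS with gray/black marking from 11:
11 gray
  13 gray
    0 gray
    0 black
    1 gray
      12 gray
        8 gray
          9 gray
          9 black
        8 black
        3 gray
          3→9: 9 black — skip
        3 black
        4 gray
        4 black
      12 black
      5 gray
        5→3: 3 black — skip
      5 black
      7 gray
        2 gray
          10 gray
            10→8: 8 black — skip
          10 black
        2 black
        6 gray
          6→11: 11 is gray → back edge
Back edge closes the cycle 11 → 13 → 1 → 7 → 6 → 11; its vertices are {1, 6, 7, 11, 13}.

1, 6, 7, 11, 13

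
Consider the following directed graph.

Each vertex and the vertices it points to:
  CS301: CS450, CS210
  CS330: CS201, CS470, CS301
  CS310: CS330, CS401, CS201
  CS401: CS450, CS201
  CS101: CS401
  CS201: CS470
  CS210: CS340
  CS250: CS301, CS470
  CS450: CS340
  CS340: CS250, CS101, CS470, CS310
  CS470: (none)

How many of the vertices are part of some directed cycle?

A vertex is on a directed cycle iff it belongs to a strongly connected component of size ≥ 2 (or has a self-loop).
The vertices on cycles are {CS101, CS210, CS250, CS301, CS310, CS330, CS340, CS401, CS450} — 9 in total.

9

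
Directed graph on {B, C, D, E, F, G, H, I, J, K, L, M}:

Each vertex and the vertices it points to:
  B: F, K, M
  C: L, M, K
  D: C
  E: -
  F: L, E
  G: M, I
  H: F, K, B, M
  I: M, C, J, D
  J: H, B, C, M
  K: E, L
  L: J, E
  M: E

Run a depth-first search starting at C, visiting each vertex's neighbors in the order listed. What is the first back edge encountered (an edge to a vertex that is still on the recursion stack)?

F->L

DFS from C (visiting each vertex's neighbors in the order listed); mark gray on enter, black on exit:
C gray
  L gray
    J gray
      H gray
        F gray
          F→L: L is gray → back edge
First back edge: F → L.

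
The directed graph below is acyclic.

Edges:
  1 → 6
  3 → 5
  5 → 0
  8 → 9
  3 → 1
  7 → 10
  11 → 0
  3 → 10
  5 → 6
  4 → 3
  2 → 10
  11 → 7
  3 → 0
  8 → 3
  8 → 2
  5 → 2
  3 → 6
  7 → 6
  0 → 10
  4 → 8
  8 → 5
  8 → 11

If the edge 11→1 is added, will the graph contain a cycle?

Adding 11→1 creates a cycle iff 1 can already reach 11.
Explore from 1: no path reaches 11. The graph stays acyclic.

No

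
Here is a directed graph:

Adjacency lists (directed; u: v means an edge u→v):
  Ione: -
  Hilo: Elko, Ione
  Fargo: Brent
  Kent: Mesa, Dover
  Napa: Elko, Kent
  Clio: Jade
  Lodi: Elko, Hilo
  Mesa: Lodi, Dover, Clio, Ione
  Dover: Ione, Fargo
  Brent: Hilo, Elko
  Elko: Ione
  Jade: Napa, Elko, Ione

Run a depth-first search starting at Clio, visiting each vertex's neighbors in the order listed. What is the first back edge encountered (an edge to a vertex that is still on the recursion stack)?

DFS from Clio (visiting each vertex's neighbors in the order listed); mark gray on enter, black on exit:
Clio gray
  Jade gray
    Napa gray
      Elko gray
        Ione gray
        Ione black
      Elko black
      Kent gray
        Mesa gray
          Lodi gray
            Lodi→Elko: Elko black — skip
            Hilo gray
              Hilo→Elko: Elko black — skip
              Hilo→Ione: Ione black — skip
            Hilo black
          Lodi black
          Dover gray
            Dover→Ione: Ione black — skip
            Fargo gray
              Brent gray
                Brent→Hilo: Hilo black — skip
                Brent→Elko: Elko black — skip
              Brent black
            Fargo black
          Dover black
          Mesa→Clio: Clio is gray → back edge
First back edge: Mesa → Clio.

Mesa->Clio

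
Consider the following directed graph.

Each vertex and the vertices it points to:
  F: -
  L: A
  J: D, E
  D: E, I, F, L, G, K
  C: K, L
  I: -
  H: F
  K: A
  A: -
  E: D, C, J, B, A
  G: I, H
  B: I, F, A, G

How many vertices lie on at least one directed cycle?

3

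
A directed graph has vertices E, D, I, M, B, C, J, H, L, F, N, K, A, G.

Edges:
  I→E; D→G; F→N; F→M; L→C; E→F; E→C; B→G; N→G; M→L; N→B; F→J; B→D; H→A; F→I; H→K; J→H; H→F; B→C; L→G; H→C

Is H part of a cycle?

H is on a cycle iff H can reach itself via ≥1 edge.
H → F → J → H — yes.

Yes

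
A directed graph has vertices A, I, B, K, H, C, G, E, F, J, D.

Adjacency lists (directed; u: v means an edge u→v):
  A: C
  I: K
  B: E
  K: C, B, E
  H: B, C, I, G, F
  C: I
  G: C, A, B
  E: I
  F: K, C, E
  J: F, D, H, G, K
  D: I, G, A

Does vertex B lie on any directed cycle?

Yes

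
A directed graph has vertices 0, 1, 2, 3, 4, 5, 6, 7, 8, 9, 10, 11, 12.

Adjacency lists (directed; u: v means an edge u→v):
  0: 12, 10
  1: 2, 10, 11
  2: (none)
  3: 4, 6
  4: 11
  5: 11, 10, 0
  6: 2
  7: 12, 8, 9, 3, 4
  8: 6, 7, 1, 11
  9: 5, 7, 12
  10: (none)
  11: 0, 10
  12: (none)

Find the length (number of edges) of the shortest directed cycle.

2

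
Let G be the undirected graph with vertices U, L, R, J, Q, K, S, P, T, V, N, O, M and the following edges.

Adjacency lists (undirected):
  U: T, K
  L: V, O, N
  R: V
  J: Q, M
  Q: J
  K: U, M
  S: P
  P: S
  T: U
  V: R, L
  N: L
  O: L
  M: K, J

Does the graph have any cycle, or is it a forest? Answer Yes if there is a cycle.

No

DFS, tracking each vertex's parent; an edge to a visited non-parent vertex closes a cycle.
Start from P:
visit P (parent –)
  visit S (parent P)
    S–P: parent, skip
visit U (parent –)
  visit T (parent U)
    T–U: parent, skip
  visit K (parent U)
    K–U: parent, skip
    visit M (parent K)
      M–K: parent, skip
      visit J (parent M)
        visit Q (parent J)
          Q–J: parent, skip
        J–M: parent, skip
visit L (parent –)
  visit V (parent L)
    visit R (parent V)
      R–V: parent, skip
    V–L: parent, skip
  visit O (parent L)
    O–L: parent, skip
  visit N (parent L)
    N–L: parent, skip
No non-parent visited neighbor found — the graph is a forest.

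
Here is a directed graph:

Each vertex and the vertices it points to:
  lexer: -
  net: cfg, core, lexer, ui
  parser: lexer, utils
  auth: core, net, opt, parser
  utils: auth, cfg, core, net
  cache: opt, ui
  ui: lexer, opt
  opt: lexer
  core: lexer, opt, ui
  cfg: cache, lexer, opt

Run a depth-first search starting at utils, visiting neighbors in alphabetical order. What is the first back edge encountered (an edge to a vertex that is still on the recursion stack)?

parser->utils

DFS from utils (visiting neighbors in alphabetical order); mark gray on enter, black on exit:
utils gray
  auth gray
    core gray
      lexer gray
      lexer black
      opt gray
        opt→lexer: lexer black — skip
      opt black
      ui gray
        ui→lexer: lexer black — skip
        ui→opt: opt black — skip
      ui black
    core black
    net gray
      cfg gray
        cache gray
          cache→opt: opt black — skip
          cache→ui: ui black — skip
        cache black
        cfg→lexer: lexer black — skip
        cfg→opt: opt black — skip
      cfg black
      net→core: core black — skip
      net→lexer: lexer black — skip
      net→ui: ui black — skip
    net black
    auth→opt: opt black — skip
    parser gray
      parser→lexer: lexer black — skip
      parser→utils: utils is gray → back edge
First back edge: parser → utils.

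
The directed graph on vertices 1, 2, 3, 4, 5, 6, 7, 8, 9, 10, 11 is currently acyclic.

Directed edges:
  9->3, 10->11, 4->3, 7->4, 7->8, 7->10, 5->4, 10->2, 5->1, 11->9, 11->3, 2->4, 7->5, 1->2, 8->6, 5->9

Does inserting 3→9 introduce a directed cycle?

Adding 3→9 creates a cycle iff 9 can already reach 3.
Path from 9: 9 → 3.
So 9 → … → 3 → 9 is a cycle.

Yes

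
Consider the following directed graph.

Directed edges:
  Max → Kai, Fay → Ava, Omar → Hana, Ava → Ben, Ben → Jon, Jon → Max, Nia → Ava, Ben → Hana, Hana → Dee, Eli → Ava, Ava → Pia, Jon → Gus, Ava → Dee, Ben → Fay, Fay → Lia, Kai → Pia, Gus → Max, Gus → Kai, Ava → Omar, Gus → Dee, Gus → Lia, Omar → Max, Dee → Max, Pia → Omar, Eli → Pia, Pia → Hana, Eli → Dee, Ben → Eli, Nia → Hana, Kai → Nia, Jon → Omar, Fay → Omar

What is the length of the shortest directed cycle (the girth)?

3

For each vertex v, BFS finds the shortest path from v back to v.
The shortest such closed walk is Ben → Fay → Ava → Ben, length 3.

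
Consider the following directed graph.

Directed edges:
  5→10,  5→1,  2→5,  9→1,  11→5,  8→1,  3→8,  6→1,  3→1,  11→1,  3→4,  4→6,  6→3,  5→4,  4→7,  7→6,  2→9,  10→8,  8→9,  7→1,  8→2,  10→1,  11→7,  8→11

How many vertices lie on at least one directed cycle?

9

A vertex is on a directed cycle iff it belongs to a strongly connected component of size ≥ 2 (or has a self-loop).
The vertices on cycles are {2, 3, 4, 5, 6, 7, 8, 10, 11} — 9 in total.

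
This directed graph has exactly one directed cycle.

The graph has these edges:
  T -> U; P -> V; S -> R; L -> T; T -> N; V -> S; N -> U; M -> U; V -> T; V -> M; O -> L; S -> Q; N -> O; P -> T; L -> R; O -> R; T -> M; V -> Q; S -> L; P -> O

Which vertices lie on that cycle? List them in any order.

DFS with gray/black marking from T:
T gray
  M gray
    U gray
    U black
  M black
  N gray
    N→U: U black — skip
    O gray
      R gray
      R black
      L gray
        L→T: T is gray → back edge
Back edge closes the cycle T → N → O → L → T; its vertices are {L, N, O, T}.

L, N, O, T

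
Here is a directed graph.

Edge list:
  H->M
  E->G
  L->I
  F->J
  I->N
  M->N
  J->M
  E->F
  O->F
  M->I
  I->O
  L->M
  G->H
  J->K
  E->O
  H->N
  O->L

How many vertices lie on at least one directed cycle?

6

A vertex is on a directed cycle iff it belongs to a strongly connected component of size ≥ 2 (or has a self-loop).
The vertices on cycles are {F, I, J, L, M, O} — 6 in total.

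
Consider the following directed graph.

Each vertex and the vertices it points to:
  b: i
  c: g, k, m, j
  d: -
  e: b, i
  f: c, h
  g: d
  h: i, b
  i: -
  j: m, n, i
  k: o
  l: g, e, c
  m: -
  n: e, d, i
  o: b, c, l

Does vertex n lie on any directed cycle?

No

n lies on a cycle iff there is a path from n back to itself.
Exploring from n, it never reaches itself; equivalently, its strongly connected component is a singleton.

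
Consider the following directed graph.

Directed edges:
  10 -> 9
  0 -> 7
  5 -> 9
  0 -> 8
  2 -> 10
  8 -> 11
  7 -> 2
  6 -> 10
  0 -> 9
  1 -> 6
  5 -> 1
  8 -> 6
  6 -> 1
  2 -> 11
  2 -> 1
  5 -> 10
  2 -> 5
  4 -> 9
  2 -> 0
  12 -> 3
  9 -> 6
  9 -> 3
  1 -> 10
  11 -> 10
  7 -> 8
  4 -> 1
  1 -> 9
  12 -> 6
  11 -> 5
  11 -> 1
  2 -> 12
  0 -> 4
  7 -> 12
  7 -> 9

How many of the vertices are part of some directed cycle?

A vertex is on a directed cycle iff it belongs to a strongly connected component of size ≥ 2 (or has a self-loop).
The vertices on cycles are {0, 1, 2, 6, 7, 9, 10} — 7 in total.

7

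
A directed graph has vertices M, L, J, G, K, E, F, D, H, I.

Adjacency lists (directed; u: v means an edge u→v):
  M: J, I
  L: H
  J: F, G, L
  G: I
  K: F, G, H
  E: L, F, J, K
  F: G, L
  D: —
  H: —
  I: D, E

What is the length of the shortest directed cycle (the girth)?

4

For each vertex v, BFS finds the shortest path from v back to v.
The shortest such closed walk is I → E → J → G → I, length 4.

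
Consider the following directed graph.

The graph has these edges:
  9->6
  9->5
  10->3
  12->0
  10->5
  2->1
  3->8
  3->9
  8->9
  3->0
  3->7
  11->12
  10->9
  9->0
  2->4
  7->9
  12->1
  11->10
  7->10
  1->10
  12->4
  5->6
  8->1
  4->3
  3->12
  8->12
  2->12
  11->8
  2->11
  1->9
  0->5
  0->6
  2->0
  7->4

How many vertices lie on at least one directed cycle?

7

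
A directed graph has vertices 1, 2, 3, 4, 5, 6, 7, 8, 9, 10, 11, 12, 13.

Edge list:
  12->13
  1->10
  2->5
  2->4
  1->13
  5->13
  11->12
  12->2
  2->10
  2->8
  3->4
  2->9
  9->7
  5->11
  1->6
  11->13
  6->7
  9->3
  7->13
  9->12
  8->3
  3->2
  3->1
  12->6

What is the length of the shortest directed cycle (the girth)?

For each vertex v, BFS finds the shortest path from v back to v.
The shortest such closed walk is 3 → 2 → 9 → 3, length 3.

3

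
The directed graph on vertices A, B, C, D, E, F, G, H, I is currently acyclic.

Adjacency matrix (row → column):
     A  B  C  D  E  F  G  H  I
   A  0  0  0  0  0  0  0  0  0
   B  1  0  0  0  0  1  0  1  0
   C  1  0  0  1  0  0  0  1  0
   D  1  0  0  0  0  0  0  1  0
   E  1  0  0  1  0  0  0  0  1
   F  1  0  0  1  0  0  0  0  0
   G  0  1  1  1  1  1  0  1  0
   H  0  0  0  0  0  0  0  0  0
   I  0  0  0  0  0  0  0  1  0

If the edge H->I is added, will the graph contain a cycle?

Adding H→I creates a cycle iff I can already reach H.
Path from I: I → H.
So I → … → H → I is a cycle.

Yes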